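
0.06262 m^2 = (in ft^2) 0.674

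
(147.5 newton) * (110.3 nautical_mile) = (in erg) 3.013e+14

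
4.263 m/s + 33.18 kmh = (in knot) 26.2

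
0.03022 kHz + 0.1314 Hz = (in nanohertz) 3.035e+10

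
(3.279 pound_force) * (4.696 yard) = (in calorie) 14.97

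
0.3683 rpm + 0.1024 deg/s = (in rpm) 0.3854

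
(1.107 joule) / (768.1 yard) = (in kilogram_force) 0.0001607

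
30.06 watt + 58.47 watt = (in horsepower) 0.1187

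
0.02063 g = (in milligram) 20.63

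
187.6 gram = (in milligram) 1.876e+05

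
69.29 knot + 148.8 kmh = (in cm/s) 7698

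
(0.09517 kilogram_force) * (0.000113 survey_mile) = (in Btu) 0.0001609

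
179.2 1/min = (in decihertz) 29.87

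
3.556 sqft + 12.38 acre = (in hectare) 5.01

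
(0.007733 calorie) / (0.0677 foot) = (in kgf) 0.1599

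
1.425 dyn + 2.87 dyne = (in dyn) 4.295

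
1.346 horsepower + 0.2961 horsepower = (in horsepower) 1.642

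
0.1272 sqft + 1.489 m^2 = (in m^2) 1.501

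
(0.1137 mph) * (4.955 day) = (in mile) 13.52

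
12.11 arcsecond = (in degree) 0.003364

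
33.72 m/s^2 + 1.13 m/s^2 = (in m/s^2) 34.85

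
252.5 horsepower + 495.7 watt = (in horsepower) 253.2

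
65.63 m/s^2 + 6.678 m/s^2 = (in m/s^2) 72.31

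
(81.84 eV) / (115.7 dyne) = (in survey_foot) 3.718e-14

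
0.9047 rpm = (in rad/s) 0.09474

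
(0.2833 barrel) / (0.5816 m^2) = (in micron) 7.744e+04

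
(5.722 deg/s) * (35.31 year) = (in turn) 1.77e+07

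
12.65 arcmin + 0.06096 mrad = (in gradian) 0.2381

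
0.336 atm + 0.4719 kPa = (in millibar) 345.2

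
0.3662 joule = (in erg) 3.662e+06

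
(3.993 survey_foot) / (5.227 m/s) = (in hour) 6.468e-05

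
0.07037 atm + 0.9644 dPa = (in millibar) 71.3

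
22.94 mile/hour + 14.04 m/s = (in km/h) 87.46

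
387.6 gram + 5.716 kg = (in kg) 6.104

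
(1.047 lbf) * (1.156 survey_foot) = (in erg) 1.641e+07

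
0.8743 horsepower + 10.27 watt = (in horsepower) 0.8881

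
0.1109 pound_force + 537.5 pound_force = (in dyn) 2.391e+08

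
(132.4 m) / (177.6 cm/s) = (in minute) 1.242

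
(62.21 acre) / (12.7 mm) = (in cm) 1.982e+09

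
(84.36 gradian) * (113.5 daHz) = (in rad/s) 1504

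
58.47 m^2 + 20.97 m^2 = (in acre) 0.01963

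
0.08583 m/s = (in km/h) 0.309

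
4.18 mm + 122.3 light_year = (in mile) 7.19e+14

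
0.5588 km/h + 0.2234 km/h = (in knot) 0.4224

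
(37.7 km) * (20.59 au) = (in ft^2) 1.25e+18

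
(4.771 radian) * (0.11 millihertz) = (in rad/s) 0.0005248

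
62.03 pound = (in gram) 2.814e+04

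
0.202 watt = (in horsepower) 0.0002709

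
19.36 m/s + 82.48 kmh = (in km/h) 152.2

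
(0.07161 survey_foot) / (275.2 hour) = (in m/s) 2.203e-08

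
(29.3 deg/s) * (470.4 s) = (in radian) 240.6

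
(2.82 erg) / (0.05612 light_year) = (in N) 5.311e-22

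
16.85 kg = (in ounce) 594.4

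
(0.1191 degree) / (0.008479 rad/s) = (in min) 0.004086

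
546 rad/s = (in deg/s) 3.128e+04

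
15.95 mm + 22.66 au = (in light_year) 0.0003583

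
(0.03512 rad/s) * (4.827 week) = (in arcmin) 3.525e+08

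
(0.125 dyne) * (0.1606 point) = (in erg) 0.0007082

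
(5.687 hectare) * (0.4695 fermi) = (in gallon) 7.054e-09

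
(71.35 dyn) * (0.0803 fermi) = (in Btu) 5.43e-23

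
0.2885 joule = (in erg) 2.885e+06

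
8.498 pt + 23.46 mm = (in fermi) 2.646e+13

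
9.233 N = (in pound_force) 2.076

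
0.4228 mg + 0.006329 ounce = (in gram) 0.1798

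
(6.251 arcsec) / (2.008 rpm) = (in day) 1.668e-09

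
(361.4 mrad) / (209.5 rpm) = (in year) 5.224e-10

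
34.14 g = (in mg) 3.414e+04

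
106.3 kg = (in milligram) 1.063e+08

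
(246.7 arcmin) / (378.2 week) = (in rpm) 2.996e-09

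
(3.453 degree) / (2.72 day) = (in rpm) 2.449e-06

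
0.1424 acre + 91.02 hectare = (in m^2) 9.108e+05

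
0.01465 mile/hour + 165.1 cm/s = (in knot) 3.222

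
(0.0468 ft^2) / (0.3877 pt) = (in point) 9.011e+04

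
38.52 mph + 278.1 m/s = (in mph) 660.6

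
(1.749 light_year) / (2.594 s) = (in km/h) 2.296e+16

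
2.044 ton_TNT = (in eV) 5.338e+28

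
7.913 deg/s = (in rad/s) 0.1381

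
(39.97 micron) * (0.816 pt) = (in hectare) 1.151e-12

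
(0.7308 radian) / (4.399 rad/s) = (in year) 5.268e-09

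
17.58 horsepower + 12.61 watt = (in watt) 1.312e+04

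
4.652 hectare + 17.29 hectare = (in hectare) 21.94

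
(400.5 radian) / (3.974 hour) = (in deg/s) 1.604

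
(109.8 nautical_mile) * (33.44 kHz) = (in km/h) 2.448e+10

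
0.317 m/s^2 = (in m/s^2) 0.317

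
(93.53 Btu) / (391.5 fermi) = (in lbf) 5.666e+16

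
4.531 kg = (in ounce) 159.8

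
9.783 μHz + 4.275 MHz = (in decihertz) 4.275e+07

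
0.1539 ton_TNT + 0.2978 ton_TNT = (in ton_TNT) 0.4517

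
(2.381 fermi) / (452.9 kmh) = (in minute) 3.154e-19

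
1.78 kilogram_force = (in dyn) 1.746e+06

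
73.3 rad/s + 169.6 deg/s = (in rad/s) 76.26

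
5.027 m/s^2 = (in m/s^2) 5.027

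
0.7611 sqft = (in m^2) 0.07071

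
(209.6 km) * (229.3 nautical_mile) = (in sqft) 9.581e+11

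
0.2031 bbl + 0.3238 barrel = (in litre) 83.77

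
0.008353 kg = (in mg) 8353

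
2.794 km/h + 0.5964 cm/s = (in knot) 1.52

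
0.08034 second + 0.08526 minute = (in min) 0.0866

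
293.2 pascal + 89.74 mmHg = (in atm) 0.121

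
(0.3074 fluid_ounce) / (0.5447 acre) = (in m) 4.124e-09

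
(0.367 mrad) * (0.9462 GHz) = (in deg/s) 1.99e+07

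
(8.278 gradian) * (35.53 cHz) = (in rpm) 0.4412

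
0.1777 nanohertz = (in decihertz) 1.777e-09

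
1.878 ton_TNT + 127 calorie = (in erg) 7.858e+16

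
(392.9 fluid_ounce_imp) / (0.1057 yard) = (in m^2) 0.1155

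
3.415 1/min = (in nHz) 5.692e+07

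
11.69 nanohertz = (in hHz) 1.169e-10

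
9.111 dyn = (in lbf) 2.048e-05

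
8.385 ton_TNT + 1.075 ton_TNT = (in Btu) 3.752e+07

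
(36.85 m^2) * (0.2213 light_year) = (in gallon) 2.038e+19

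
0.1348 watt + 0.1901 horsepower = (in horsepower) 0.1903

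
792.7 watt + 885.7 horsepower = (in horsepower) 886.8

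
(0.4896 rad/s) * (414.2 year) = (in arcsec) 1.319e+15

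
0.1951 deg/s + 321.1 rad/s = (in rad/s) 321.1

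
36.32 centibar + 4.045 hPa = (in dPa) 3.672e+05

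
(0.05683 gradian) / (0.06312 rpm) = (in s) 0.1351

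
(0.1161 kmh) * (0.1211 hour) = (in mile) 0.008736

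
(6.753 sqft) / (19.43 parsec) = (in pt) 2.966e-15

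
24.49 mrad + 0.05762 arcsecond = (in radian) 0.02449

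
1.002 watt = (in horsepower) 0.001344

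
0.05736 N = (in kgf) 0.005849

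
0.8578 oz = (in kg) 0.02432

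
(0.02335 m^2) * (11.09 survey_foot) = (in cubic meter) 0.07893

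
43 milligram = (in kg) 4.3e-05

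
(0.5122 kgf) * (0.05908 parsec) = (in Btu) 8.679e+12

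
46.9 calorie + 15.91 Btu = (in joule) 1.698e+04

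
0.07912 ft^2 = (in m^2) 0.00735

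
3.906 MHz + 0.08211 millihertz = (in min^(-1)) 2.344e+08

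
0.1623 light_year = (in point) 4.353e+18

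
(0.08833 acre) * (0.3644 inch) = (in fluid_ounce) 1.119e+05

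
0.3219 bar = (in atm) 0.3177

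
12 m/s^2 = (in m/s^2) 12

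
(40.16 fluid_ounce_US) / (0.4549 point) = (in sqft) 79.66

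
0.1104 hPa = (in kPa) 0.01104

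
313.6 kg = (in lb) 691.4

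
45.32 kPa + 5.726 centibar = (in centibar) 51.05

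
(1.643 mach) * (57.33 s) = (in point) 9.091e+07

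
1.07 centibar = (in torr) 8.026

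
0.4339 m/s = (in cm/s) 43.39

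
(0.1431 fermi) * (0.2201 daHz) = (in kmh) 1.134e-15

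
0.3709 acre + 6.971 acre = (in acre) 7.342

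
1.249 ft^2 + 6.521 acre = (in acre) 6.521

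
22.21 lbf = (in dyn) 9.88e+06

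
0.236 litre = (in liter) 0.236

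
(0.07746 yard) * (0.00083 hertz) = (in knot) 0.0001143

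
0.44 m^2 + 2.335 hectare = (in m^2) 2.335e+04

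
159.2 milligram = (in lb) 0.000351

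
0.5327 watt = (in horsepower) 0.0007144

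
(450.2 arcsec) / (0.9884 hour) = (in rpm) 5.858e-06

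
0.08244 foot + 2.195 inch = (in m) 0.08088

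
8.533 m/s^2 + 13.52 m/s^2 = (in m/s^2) 22.05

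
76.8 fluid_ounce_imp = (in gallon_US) 0.5765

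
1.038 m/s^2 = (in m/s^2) 1.038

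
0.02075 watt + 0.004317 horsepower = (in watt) 3.24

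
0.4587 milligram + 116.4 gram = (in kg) 0.1164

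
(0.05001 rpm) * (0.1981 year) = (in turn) 5207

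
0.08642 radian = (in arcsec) 1.783e+04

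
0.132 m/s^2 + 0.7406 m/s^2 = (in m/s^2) 0.8726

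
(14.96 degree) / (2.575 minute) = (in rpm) 0.01614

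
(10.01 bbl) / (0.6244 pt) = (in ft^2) 7.777e+04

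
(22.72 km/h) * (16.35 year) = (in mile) 2.022e+06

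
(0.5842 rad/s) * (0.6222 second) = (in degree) 20.83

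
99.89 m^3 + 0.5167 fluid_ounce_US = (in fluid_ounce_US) 3.378e+06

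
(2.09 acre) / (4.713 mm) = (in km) 1795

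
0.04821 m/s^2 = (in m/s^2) 0.04821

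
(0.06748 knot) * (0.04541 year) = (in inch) 1.957e+06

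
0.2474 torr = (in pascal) 32.98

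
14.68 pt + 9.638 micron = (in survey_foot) 0.01702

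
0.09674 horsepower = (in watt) 72.14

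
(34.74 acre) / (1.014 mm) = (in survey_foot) 4.549e+08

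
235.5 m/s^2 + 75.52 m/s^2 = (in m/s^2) 311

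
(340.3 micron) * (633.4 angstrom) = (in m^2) 2.155e-11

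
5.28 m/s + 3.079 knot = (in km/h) 24.71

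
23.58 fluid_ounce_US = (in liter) 0.6973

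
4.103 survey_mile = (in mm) 6.603e+06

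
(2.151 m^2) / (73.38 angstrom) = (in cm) 2.931e+10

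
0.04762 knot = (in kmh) 0.08819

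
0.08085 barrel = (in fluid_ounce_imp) 452.4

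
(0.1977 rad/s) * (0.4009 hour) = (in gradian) 1.816e+04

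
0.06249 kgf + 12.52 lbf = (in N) 56.3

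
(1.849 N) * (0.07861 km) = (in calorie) 34.74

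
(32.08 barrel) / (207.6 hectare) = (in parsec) 7.962e-23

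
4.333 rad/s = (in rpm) 41.38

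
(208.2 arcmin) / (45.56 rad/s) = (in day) 1.539e-08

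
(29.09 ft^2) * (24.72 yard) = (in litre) 6.109e+04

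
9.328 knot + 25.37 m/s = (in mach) 0.0886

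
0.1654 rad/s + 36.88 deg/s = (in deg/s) 46.36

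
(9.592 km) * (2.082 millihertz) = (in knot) 38.82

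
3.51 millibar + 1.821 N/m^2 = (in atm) 0.003482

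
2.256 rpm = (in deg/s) 13.54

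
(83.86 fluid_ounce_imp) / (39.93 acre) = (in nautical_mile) 7.962e-12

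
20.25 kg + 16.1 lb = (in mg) 2.755e+07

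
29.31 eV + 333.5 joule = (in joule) 333.5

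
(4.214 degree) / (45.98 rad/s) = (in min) 2.666e-05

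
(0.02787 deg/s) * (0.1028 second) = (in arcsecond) 10.31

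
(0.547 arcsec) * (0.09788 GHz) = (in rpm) 2479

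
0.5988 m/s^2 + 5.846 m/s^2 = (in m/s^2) 6.445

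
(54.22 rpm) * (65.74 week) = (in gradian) 1.437e+10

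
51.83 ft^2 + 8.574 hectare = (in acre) 21.19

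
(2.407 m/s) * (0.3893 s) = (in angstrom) 9.37e+09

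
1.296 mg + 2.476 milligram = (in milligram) 3.772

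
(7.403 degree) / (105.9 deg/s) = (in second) 0.06991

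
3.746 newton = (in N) 3.746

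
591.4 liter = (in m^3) 0.5914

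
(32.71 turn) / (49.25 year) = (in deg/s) 7.582e-06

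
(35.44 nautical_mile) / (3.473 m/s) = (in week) 0.03125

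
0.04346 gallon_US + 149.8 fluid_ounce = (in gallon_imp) 1.011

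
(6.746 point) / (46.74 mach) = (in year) 4.742e-15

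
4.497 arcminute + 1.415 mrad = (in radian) 0.002723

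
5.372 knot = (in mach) 0.008116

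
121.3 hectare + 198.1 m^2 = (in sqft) 1.306e+07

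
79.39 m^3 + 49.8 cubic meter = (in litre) 1.292e+05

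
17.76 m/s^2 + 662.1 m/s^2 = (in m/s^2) 679.9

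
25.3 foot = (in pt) 2.186e+04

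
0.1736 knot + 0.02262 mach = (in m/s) 7.791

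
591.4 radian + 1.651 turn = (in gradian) 3.831e+04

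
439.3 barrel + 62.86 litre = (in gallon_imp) 1.538e+04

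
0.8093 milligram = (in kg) 8.093e-07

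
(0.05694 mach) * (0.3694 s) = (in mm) 7162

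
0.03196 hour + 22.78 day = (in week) 3.254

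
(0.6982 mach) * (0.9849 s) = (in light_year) 2.475e-14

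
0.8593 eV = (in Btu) 1.305e-22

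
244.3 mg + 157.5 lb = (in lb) 157.5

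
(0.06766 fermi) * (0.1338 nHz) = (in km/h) 3.259e-26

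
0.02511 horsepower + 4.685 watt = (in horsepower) 0.03139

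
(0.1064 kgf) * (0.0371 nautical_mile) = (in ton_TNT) 1.714e-08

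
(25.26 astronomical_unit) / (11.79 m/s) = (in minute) 5.342e+09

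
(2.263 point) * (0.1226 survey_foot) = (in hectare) 2.983e-09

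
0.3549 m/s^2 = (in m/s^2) 0.3549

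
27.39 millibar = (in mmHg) 20.54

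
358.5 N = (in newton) 358.5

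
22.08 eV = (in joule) 3.538e-18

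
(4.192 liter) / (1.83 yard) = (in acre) 6.19e-07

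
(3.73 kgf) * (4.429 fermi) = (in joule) 1.62e-13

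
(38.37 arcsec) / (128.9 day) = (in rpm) 1.595e-10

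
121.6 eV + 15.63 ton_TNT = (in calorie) 1.563e+10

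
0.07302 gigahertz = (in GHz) 0.07302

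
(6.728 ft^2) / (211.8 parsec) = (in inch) 3.765e-18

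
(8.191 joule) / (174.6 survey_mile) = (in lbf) 6.553e-06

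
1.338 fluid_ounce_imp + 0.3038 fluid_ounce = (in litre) 0.047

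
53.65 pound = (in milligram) 2.434e+07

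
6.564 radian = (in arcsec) 1.354e+06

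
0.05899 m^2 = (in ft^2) 0.635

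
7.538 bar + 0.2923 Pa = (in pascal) 7.538e+05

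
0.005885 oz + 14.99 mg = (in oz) 0.006414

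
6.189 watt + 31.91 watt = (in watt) 38.1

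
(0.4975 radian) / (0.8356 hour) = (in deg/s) 0.009476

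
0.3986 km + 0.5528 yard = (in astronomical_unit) 2.668e-09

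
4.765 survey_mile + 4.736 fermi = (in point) 2.174e+07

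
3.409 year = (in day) 1244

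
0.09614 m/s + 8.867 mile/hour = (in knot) 7.892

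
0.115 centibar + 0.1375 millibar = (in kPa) 0.1288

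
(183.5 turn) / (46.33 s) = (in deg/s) 1426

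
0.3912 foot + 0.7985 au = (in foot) 3.919e+11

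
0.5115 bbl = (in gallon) 21.48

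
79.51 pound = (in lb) 79.51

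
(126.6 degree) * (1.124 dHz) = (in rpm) 2.372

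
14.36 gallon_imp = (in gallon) 17.25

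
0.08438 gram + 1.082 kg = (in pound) 2.386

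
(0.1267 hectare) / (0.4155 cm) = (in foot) 1e+06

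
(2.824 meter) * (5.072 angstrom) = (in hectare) 1.432e-13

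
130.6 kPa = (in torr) 979.6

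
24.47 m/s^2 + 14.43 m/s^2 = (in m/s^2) 38.9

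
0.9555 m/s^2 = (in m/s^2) 0.9555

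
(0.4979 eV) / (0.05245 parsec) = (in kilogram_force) 5.026e-36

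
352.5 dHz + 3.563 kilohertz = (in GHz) 3.598e-06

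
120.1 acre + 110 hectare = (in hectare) 158.6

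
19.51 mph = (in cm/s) 872.2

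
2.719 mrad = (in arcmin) 9.347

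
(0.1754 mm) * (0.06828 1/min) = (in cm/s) 1.996e-05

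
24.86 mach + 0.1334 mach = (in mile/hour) 1.904e+04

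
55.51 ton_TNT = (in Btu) 2.201e+08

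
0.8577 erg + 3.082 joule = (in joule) 3.082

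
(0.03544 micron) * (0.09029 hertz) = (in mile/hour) 7.158e-09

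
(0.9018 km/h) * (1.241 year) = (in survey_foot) 3.216e+07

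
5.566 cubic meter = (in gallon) 1470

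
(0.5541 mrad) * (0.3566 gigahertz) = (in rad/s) 1.976e+05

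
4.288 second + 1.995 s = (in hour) 0.001745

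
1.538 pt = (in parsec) 1.758e-20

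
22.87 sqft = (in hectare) 0.0002125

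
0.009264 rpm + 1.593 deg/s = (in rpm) 0.2748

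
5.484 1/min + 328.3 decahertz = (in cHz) 3.283e+05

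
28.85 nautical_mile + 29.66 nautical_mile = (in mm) 1.084e+08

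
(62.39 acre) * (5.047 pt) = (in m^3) 449.5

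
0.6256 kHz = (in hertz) 625.6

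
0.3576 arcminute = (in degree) 0.00596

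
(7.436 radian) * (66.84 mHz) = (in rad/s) 0.497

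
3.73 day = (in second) 3.223e+05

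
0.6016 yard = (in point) 1559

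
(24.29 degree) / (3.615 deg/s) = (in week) 1.111e-05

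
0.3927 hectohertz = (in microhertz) 3.927e+07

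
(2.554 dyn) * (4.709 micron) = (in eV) 7.507e+08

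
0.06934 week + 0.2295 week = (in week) 0.2988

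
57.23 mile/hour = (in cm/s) 2558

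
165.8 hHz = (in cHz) 1.658e+06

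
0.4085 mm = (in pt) 1.158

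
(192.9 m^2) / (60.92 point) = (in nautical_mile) 4.847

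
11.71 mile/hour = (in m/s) 5.235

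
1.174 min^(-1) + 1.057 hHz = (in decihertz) 1057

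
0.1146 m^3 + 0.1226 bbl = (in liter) 134.1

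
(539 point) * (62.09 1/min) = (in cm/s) 19.68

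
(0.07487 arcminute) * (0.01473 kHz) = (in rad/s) 0.0003208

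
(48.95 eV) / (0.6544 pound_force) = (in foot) 8.839e-18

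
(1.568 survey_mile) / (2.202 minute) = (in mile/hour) 42.72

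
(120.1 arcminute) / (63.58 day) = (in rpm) 6.073e-08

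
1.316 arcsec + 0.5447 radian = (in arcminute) 1873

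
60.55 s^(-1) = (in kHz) 0.06055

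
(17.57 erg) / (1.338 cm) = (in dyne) 13.13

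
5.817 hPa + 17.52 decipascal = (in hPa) 5.835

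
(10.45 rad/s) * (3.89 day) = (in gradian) 2.236e+08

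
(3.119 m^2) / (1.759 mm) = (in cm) 1.773e+05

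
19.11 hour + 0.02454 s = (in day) 0.7963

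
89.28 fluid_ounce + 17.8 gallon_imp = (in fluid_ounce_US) 2826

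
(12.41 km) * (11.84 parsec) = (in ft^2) 4.88e+22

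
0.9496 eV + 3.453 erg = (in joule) 3.453e-07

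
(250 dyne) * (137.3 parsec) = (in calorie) 2.531e+15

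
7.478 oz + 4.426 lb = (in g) 2220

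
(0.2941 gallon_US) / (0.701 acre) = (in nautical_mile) 2.119e-10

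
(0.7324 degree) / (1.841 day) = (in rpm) 7.674e-07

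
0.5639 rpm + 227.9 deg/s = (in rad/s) 4.037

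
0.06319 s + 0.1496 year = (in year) 0.1496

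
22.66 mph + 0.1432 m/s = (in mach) 0.03017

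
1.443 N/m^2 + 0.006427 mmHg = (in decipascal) 23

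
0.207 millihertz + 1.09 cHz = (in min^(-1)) 0.6664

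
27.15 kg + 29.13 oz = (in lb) 61.68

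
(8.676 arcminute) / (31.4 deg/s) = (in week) 7.614e-09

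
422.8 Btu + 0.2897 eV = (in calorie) 1.066e+05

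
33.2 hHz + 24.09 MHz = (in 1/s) 2.409e+07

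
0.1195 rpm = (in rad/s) 0.01251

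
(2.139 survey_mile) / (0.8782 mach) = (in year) 3.65e-07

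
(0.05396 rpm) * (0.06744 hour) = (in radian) 1.372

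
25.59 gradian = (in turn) 0.06398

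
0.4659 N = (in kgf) 0.04751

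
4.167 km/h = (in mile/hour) 2.589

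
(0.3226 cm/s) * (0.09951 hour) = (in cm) 115.6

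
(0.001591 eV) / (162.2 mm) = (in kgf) 1.603e-22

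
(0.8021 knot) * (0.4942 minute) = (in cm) 1224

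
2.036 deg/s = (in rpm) 0.3393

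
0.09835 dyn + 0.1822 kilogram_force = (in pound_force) 0.4017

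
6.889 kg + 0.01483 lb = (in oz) 243.2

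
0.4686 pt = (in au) 1.105e-15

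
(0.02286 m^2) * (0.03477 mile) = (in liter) 1279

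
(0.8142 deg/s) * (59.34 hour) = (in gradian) 1.933e+05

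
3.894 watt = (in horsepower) 0.005222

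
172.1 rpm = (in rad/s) 18.02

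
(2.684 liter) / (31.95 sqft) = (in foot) 0.002967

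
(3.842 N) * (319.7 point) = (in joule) 0.4333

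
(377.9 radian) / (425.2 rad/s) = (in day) 1.029e-05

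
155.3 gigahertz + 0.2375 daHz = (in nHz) 1.553e+20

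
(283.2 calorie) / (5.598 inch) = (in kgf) 849.8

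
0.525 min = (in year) 9.989e-07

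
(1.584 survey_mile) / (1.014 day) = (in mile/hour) 0.06509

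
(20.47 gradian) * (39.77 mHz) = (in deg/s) 0.7327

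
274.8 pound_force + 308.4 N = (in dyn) 1.531e+08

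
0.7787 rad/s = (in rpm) 7.436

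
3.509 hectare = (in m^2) 3.509e+04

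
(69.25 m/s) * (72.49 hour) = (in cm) 1.807e+09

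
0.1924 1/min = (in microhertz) 3207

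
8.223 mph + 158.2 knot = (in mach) 0.2498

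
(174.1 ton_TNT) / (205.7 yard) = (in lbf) 8.706e+08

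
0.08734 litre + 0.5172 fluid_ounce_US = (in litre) 0.1026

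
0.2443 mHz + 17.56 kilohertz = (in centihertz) 1.756e+06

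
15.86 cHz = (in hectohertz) 0.001586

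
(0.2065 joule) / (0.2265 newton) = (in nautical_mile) 0.0004923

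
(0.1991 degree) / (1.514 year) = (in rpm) 6.95e-10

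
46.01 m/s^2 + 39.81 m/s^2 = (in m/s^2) 85.82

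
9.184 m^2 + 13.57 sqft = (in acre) 0.002581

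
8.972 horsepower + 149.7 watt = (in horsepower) 9.173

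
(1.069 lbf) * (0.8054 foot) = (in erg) 1.167e+07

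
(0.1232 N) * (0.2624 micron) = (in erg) 0.3233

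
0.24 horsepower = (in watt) 179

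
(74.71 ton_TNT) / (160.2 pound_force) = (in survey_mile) 2.726e+05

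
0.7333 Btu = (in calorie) 184.9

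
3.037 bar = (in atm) 2.997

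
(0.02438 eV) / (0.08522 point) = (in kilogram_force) 1.325e-17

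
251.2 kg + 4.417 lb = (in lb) 558.2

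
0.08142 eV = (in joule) 1.304e-20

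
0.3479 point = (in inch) 0.004832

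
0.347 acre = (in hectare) 0.1404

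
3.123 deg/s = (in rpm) 0.5205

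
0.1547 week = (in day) 1.083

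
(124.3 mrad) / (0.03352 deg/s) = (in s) 212.5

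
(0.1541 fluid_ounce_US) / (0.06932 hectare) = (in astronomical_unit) 4.395e-20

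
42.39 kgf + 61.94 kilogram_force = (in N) 1023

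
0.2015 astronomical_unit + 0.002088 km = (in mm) 3.014e+13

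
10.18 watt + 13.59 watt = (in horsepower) 0.03188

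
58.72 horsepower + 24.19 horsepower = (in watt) 6.183e+04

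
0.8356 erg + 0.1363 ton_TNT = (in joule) 5.703e+08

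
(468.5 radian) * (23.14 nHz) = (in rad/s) 1.084e-05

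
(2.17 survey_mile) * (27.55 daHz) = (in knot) 1.87e+06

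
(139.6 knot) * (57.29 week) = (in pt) 7.054e+12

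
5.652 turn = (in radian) 35.51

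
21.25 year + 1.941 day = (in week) 1108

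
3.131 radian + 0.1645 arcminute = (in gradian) 199.3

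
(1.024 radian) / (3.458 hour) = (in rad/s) 8.226e-05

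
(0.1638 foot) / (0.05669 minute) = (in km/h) 0.05284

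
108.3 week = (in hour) 1.819e+04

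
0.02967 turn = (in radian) 0.1864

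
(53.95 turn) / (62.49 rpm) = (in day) 0.0005995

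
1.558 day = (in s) 1.346e+05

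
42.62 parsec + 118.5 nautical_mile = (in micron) 1.315e+24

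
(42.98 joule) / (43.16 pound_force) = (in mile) 0.0001391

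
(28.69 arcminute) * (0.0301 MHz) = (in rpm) 2399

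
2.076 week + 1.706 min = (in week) 2.076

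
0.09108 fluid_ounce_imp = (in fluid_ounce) 0.08751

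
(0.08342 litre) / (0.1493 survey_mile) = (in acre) 8.579e-11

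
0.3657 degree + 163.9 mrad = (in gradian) 10.84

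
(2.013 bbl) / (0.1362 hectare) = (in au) 1.571e-15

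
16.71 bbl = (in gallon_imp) 584.4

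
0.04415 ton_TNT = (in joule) 1.847e+08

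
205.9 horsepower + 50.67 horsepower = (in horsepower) 256.6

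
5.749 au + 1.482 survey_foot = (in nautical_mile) 4.644e+08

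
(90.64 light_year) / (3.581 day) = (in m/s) 2.772e+12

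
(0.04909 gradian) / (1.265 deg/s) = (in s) 0.03493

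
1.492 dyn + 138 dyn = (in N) 0.001395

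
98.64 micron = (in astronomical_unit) 6.594e-16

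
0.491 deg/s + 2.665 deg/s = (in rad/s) 0.05508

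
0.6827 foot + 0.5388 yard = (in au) 4.684e-12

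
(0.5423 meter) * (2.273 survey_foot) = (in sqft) 4.044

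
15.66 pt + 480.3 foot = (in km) 0.1464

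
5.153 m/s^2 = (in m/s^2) 5.153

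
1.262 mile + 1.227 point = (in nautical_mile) 1.097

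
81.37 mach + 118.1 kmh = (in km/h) 9.986e+04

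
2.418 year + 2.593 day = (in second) 7.648e+07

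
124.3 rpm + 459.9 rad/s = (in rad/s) 472.9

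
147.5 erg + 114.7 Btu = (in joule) 1.21e+05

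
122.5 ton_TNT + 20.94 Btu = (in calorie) 1.225e+11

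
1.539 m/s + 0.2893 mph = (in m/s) 1.668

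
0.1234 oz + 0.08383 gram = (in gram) 3.582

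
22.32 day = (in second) 1.928e+06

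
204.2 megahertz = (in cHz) 2.042e+10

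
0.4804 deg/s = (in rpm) 0.08007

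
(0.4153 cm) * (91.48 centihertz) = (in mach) 1.116e-05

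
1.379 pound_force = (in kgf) 0.6255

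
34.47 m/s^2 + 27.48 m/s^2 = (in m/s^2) 61.95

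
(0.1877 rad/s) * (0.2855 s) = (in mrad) 53.59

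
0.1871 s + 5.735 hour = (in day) 0.239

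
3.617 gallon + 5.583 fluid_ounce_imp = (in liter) 13.85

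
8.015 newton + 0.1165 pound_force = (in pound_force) 1.918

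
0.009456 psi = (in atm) 0.0006434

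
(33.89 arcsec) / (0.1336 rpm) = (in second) 0.01174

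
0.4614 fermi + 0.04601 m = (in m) 0.04601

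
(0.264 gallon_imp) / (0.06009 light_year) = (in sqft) 2.272e-17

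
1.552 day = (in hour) 37.25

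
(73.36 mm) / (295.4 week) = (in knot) 7.982e-10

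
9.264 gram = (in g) 9.264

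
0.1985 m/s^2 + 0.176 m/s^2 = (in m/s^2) 0.3745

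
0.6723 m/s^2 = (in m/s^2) 0.6723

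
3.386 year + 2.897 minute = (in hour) 2.966e+04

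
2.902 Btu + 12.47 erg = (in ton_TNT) 7.318e-07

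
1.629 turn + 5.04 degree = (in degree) 591.5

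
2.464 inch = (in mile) 3.889e-05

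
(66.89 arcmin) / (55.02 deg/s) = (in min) 0.0003377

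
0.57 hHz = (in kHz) 0.057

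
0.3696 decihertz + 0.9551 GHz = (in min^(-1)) 5.731e+10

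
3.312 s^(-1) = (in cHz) 331.2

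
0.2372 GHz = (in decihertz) 2.372e+09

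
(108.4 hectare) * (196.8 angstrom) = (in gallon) 5.636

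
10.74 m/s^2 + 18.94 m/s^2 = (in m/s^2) 29.68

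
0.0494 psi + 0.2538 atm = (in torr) 195.4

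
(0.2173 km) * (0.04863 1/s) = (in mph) 23.64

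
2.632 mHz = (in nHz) 2.632e+06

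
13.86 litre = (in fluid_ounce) 468.7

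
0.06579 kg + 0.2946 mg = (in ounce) 2.321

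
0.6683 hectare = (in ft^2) 7.194e+04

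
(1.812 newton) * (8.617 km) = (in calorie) 3732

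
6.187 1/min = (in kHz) 0.0001031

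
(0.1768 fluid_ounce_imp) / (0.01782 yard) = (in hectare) 3.083e-08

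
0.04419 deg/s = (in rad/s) 0.0007713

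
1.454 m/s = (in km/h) 5.234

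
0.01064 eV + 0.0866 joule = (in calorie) 0.0207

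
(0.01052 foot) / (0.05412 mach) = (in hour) 4.833e-08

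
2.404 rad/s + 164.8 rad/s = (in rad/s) 167.2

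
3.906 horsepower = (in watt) 2913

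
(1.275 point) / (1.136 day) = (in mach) 1.346e-11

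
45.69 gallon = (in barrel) 1.088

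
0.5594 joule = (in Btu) 0.0005302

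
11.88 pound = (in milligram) 5.389e+06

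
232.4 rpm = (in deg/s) 1394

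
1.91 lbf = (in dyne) 8.496e+05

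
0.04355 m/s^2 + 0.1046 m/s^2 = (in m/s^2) 0.1482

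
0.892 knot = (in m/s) 0.4589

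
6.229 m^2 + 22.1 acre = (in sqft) 9.627e+05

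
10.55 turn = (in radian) 66.29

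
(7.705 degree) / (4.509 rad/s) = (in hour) 8.285e-06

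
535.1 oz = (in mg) 1.517e+07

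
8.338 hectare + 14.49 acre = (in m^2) 1.42e+05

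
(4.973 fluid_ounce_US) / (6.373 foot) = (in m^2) 7.571e-05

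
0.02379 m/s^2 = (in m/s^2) 0.02379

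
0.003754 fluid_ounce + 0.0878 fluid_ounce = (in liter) 0.002708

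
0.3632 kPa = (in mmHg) 2.724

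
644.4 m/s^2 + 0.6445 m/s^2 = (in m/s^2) 645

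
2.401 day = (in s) 2.074e+05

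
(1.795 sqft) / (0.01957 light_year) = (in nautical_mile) 4.863e-19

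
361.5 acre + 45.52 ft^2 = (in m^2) 1.463e+06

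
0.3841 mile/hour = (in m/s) 0.1717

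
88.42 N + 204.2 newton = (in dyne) 2.926e+07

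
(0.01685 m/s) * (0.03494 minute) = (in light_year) 3.734e-18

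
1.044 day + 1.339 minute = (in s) 9.028e+04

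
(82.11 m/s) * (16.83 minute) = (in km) 82.91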